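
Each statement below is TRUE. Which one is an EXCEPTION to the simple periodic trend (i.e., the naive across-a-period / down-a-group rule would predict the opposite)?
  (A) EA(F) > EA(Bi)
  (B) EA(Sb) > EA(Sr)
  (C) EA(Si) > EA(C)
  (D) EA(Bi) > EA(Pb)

The general trend: electron affinity increases across a period and decreases down a group.
(A) F (period 2, group 17) vs Bi (period 6, group 15): the stated order agrees with the simple trend.
(B) Sb (period 5, group 15) vs Sr (period 5, group 2): the stated order agrees with the simple trend.
(C) Si (period 3, group 14) vs C (period 2, group 14): the stated order contradicts the simple trend.
(D) Bi (period 6, group 15) vs Pb (period 6, group 14): the stated order agrees with the simple trend.
The exception is (C): Si's larger, more diffuse 3p orbitals accept an added electron slightly more readily than C's compact 2p.

(C)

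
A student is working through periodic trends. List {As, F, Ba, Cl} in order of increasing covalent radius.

F is in period 2, group 17; Cl is in period 3, group 17; As is in period 4, group 15; Ba is in period 6, group 2.
Atomic radius shrinks across a period as nuclear charge pulls the same shell inward, and grows down a group as new shells are added.
Here both period and group differ, so the two effects have to be weighed against each other.
Cl > F: they share group 17; the group trend gives Cl the larger value.
As > Cl: relative to Cl, both the across-period and down-group shifts push As's atomic radius up.
Ba > As: relative to As, both the across-period and down-group shifts push Ba's atomic radius up.
For reference (pm): F 64, Cl 99, As 121, Ba 196.
So from smallest to largest: F < Cl < As < Ba.

F, Cl, As, Ba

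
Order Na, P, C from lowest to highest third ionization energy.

Consider each +2 ion: Na²⁺ is already 1 electron into the core; P²⁺ still has 3 valence electrons; C²⁺ still has 2 valence electrons.
Core electrons are held far more tightly than valence electrons, so Na tops the IE_3 order.
Valence configurations: P²⁺ [Ne]3s²3p¹, C²⁺ [He]2s².
The numbers (kJ/mol): Na 6910, P 2914, C 4620.
Overall IE_3 order: P < C < Na.

P < C < Na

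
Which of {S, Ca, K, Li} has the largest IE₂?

The second ionization energy removes an electron from the +1 ion. For each element: S⁺ still has 5 valence electrons; Ca⁺ still has 1 valence electron; K⁺ is the bare [Ar] core; Li⁺ is the bare [He] core.
Breaking into a closed-shell core is much more expensive than removing a leftover valence electron — K and Li have the largest IE_2 here.
Valence configurations: S⁺ [Ne]3s²3p³, Ca⁺ [Ar]4s¹.
The numbers (kJ/mol): S 2252, Ca 1145, K 3052, Li 7298.
Hence IE_2: Ca < S < K < Li.

Li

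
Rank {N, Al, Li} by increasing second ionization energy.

After 1 electron has been removed, what remains? N⁺ still has 4 valence electrons; Al⁺ still has 2 valence electrons; Li⁺ is the bare [He] core.
Core electrons are held far more tightly than valence electrons, so Li tops the IE_2 order.
Valence configurations: N⁺ [He]2s²2p², Al⁺ [Ne]3s².
Approximate IE_2 values (kJ/mol): N 2856, Al 1817, Li 7298.
Hence IE_2: Al < N < Li.

Al, N, Li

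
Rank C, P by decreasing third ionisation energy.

C > P

IE_3 is the cost of taking one more electron from the +2 cation: C²⁺ still has 2 valence electrons; P²⁺ still has 3 valence electrons.
All are still removing valence electrons, so compare the +2 ions as you would atoms: IE_3 generally rises across a period (higher Z_eff) and falls down a group (larger shell), subject to the usual subshell exceptions.
Valence configurations: C²⁺ [He]2s², P²⁺ [Ne]3s²3p¹.
Approximate IE_3 values (kJ/mol): C 4620, P 2914.
Hence IE_3: P < C.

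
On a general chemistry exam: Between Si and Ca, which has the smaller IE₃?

IE_3 is the cost of taking one more electron from the +2 cation: Si²⁺ still has 2 valence electrons; Ca²⁺ is the bare [Ar] core.
Breaking into a closed-shell core is much more expensive than removing a leftover valence electron — Ca has the largest IE_3 here.
Tabulated IE_3 (kJ/mol): Si 3232, Ca 4912.
So the third ionization energies run Si < Ca.

Si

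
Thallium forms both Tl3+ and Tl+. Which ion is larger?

Tl+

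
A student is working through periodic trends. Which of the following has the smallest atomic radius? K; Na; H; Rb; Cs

H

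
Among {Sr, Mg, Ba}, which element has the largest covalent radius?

Ba

Moving right in a period, electrons are added to the same shell under a stronger nuclear pull, so atoms get smaller; moving down, a new shell is opened and atoms get larger.
All are in group 2, so atomic radius increases down the group.
The largest covalent radius among these belongs to Ba.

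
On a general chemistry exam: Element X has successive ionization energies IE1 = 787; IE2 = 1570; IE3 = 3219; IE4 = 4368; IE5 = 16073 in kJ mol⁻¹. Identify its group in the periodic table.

Group 14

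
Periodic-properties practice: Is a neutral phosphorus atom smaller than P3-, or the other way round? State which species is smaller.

P

Forming P3- adds 3 electrons to P. More electron–electron repulsion in the same shell, with unchanged nuclear charge, lets the cloud expand.
An anion is larger than its parent atom: P3- > P.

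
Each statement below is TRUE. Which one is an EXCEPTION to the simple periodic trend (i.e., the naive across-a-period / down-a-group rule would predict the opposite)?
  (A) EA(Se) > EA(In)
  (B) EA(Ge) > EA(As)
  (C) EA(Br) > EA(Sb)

(B)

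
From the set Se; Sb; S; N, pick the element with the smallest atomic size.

N

N is in period 2, group 15; S is in period 3, group 16; Se is in period 4, group 16; Sb is in period 5, group 15.
Atomic radius shrinks across a period as nuclear charge pulls the same shell inward, and grows down a group as new shells are added.
Here both period and group differ, so the two effects have to be weighed against each other.
S > N: period and group pull opposite ways; the down-group shift dominates (103 vs 71 pm).
Se > S: Se sits below S in group 16, so the down-group effect alone puts Se larger.
Sb > Se: both effects reinforce here, so Sb is clearly the larger of the two.
For reference (pm): N 71, S 103, Se 116, Sb 140.
The smallest atomic size among these belongs to N.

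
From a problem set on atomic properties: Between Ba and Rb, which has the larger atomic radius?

Rb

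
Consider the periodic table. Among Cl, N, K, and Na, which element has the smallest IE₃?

After 2 electrons have been removed, what remains? Cl²⁺ still has 5 valence electrons; N²⁺ still has 3 valence electrons; K²⁺ is already 1 electron into the core; Na²⁺ is already 1 electron into the core.
Usually core removal costs more than valence removal, but here the competition is close: a tightly held n=2 valence electron can cost more to remove than an n=3 core electron, so the actual values have to decide it.
Valence configurations: Cl²⁺ [Ne]3s²3p³, N²⁺ [He]2s²2p¹.
Tabulated IE_3 (kJ/mol): Cl 3822, N 4578, K 4420, Na 6910.
So the third ionization energies run Cl < K < N < Na.

Cl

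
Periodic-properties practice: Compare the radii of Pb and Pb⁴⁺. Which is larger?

Pb

Forming Pb⁴⁺ removes 4 electrons from Pb. Fewer electrons for the same nuclear charge means less shielding and a higher Z_eff on the remaining electrons.
A cation is smaller than its parent atom: Pb⁴⁺ < Pb.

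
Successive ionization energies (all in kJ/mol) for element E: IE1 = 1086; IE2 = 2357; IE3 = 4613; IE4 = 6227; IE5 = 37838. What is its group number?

Group 14

Look for the largest jump between consecutive ionization energies: IE5/IE4 ≈ 6.1, far larger than any earlier ratio.
That jump marks the point where a core electron is being removed. So the atom has 4 valence electrons.
A main-group element with 4 valence electrons is in group 14.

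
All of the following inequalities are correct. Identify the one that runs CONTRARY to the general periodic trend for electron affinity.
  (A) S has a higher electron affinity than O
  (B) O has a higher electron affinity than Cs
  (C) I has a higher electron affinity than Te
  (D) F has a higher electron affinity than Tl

(A)

The general trend: electron affinity increases across a period and decreases down a group.
(A) S (period 3, group 16) vs O (period 2, group 16): the stated order contradicts the simple trend.
(B) O (period 2, group 16) vs Cs (period 6, group 1): the stated order agrees with the simple trend.
(C) I (period 5, group 17) vs Te (period 5, group 16): the stated order agrees with the simple trend.
(D) F (period 2, group 17) vs Tl (period 6, group 13): the stated order agrees with the simple trend.
The exception is (A): the compact 2p subshell of O repels the added electron more than S's larger 3p does.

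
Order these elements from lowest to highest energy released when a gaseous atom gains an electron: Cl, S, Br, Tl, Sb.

Tl < Sb < S < Br < Cl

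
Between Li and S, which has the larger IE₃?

Li

Consider each +2 ion: Li²⁺ is already 1 electron into the core; S²⁺ still has 4 valence electrons.
Core electrons are held far more tightly than valence electrons, so Li tops the IE_3 order.
Tabulated IE_3 (kJ/mol): Li 11815, S 3357.
Overall IE_3 order: S < Li.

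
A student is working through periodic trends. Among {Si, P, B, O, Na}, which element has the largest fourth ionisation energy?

After 3 electrons have been removed, what remains? Si³⁺ still has 1 valence electron; P³⁺ still has 2 valence electrons; B³⁺ is the bare [He] core; O³⁺ still has 3 valence electrons; Na³⁺ is already 2 electrons into the core.
Core electrons are held far more tightly than valence electrons, so Na and B top the IE_4 order.
Valence configurations: Si³⁺ [Ne]3s¹, P³⁺ [Ne]3s², O³⁺ [He]2s²2p¹.
Approximate IE_4 values (kJ/mol): Si 4356, P 4964, B 25026, O 7469, Na 9543.
Hence IE_4: Si < P < O < Na < B.

B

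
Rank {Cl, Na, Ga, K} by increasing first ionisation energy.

K, Na, Ga, Cl

Na is in period 3, group 1; Cl is in period 3, group 17; K is in period 4, group 1; Ga is in period 4, group 13.
Removing the outermost electron gets harder across a period and easier down a group.
Here both period and group differ, so the two effects have to be weighed against each other.
Na > K: they share group 1; the group trend gives Na the larger value.
Ga > Na: the two effects oppose for this pair; the across-period effect wins (579 vs 496 kJ/mol).
Cl > Ga: relative to Ga, both the across-period and down-group shifts push Cl's first ionization energy up.
Approximate values (kJ/mol): Na 496, Cl 1251, K 419, Ga 579.
So from lowest to highest: K < Na < Ga < Cl.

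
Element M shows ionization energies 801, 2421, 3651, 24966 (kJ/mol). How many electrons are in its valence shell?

3

Look for the largest jump between consecutive ionization energies: IE4/IE3 ≈ 6.8, far larger than any earlier ratio.
That jump marks the point where a core electron is being removed. So the atom has 3 valence electrons.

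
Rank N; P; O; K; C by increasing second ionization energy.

P, C, N, K, O

After 1 electron has been removed, what remains? N⁺ still has 4 valence electrons; P⁺ still has 4 valence electrons; O⁺ still has 5 valence electrons; K⁺ is the bare [Ar] core; C⁺ still has 3 valence electrons.
Usually core removal costs more than valence removal, but here the competition is close: a tightly held n=2 valence electron can cost more to remove than an n=3 core electron, so the actual values have to decide it.
Valence configurations: N⁺ [He]2s²2p², P⁺ [Ne]3s²3p², O⁺ [He]2s²2p³, C⁺ [He]2s²2p¹.
The numbers (kJ/mol): N 2856, P 1907, O 3388, K 3052, C 2353.
Overall IE_2 order: P < C < N < K < O.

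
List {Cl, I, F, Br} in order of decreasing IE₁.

F > Cl > Br > I

F is in period 2, group 17; Cl is in period 3, group 17; Br is in period 4, group 17; I is in period 5, group 17.
Removing the outermost electron gets harder across a period and easier down a group.
All are in group 17, so first ionization energy increases up the group.
So from highest to lowest: F > Cl > Br > I.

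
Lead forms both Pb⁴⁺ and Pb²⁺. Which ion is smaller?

Both ions have Z = 82 protons, but Pb⁴⁺ has lost more electrons, so its remaining electrons feel a larger effective nuclear charge per electron and are pulled in more tightly.
Higher positive charge → smaller ion, so Pb²⁺ > Pb⁴⁺.

Pb⁴⁺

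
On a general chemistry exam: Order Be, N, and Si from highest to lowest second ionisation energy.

N, Be, Si

The second ionization energy removes an electron from the +1 ion. For each element: Be⁺ still has 1 valence electron; N⁺ still has 4 valence electrons; Si⁺ still has 3 valence electrons.
All are still removing valence electrons, so compare the +1 ions as you would atoms: IE_2 generally rises across a period (higher Z_eff) and falls down a group (larger shell), subject to the usual subshell exceptions.
Valence configurations: Be⁺ [He]2s¹, N⁺ [He]2s²2p², Si⁺ [Ne]3s²3p¹.
Approximate IE_2 values (kJ/mol): Be 1757, N 2856, Si 1577.
Hence IE_2: Si < Be < N.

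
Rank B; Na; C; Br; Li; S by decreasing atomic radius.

Moving right in a period, electrons are added to the same shell under a stronger nuclear pull, so atoms get smaller; moving down, a new shell is opened and atoms get larger.
Neither a single period nor a single group — weigh both effects.
B > C: B lies to the left of C in period 2, so the across-period effect alone puts B larger.
S > B: period and group pull opposite ways; the down-group shift dominates (103 vs 85 pm).
Br > S: period and group pull opposite ways; the down-group shift dominates (114 vs 103 pm).
Li > Br: period and group pull opposite ways; the across-period shift dominates (133 vs 114 pm).
Na > Li: Na sits below Li in group 1, so the down-group effect alone puts Na larger.
For reference (pm): Li 133, B 85, C 75, Na 155, S 103, Br 114.
So from largest to smallest: Na > Li > Br > S > B > C.

Na > Li > Br > S > B > C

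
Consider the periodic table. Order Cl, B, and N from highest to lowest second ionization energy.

N > B > Cl

Consider each +1 ion: Cl⁺ still has 6 valence electrons; B⁺ still has 2 valence electrons; N⁺ still has 4 valence electrons.
All are still removing valence electrons, so compare the +1 ions as you would atoms: IE_2 generally rises across a period (higher Z_eff) and falls down a group (larger shell), subject to the usual subshell exceptions.
Valence configurations: Cl⁺ [Ne]3s²3p⁴, B⁺ [He]2s², N⁺ [He]2s²2p².
Approximate IE_2 values (kJ/mol): Cl 2298, B 2427, N 2856.
So the second ionization energies run Cl < B < N.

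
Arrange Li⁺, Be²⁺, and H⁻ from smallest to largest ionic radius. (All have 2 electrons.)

All of these have 2 electrons, so size is governed by nuclear charge alone: the more protons, the stronger the pull on the same electron cloud, and the smaller the ion.
Nuclear charges: Be²⁺ (Z=4), Li⁺ (Z=3), H⁻ (Z=1).
Smallest to largest: Be²⁺ < Li⁺ < H⁻.

Be²⁺ < Li⁺ < H⁻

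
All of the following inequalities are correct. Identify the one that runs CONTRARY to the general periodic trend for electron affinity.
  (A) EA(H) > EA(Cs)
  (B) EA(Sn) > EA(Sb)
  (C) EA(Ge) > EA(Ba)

(B)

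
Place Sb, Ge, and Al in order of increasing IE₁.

Al, Ge, Sb

Al is in period 3, group 13; Ge is in period 4, group 14; Sb is in period 5, group 15.
First ionization energy rises across a period (greater Z_eff holds electrons more tightly) and falls down a group (valence electrons are farther from the nucleus).
These sit on a diagonal, where the across-period and down-group effects partly cancel.
Ge > Al: period and group pull opposite ways; the across-period shift dominates (762 vs 578 kJ/mol).
Sb > Ge: period and group pull opposite ways; the across-period shift dominates (831 vs 762 kJ/mol).
Approximate values (kJ/mol): Al 578, Ge 762, Sb 831.
So from lowest to highest: Al < Ge < Sb.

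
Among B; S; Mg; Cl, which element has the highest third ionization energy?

After 2 electrons have been removed, what remains? B²⁺ still has 1 valence electron; S²⁺ still has 4 valence electrons; Mg²⁺ is the bare [Ne] core; Cl²⁺ still has 5 valence electrons.
Breaking into a closed-shell core is much more expensive than removing a leftover valence electron — Mg has the largest IE_3 here.
Valence configurations: B²⁺ [He]2s¹, S²⁺ [Ne]3s²3p², Cl²⁺ [Ne]3s²3p³.
Tabulated IE_3 (kJ/mol): B 3660, S 3357, Mg 7733, Cl 3822.
Overall IE_3 order: S < B < Cl < Mg.

Mg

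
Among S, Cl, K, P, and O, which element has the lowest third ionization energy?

P

After 2 electrons have been removed, what remains? S²⁺ still has 4 valence electrons; Cl²⁺ still has 5 valence electrons; K²⁺ is already 1 electron into the core; P²⁺ still has 3 valence electrons; O²⁺ still has 4 valence electrons.
Usually core removal costs more than valence removal, but here the competition is close: a tightly held n=2 valence electron can cost more to remove than an n=3 core electron, so the actual values have to decide it.
Valence configurations: S²⁺ [Ne]3s²3p², Cl²⁺ [Ne]3s²3p³, P²⁺ [Ne]3s²3p¹, O²⁺ [He]2s²2p².
Tabulated IE_3 (kJ/mol): S 3357, Cl 3822, K 4420, P 2914, O 5300.
Hence IE_3: P < S < Cl < K < O.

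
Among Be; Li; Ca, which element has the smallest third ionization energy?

Ca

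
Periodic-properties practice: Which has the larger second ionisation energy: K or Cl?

After 1 electron has been removed, what remains? K⁺ is the bare [Ar] core; Cl⁺ still has 6 valence electrons.
Breaking into a closed-shell core is much more expensive than removing a leftover valence electron — K has the largest IE_2 here.
The numbers (kJ/mol): K 3052, Cl 2298.
So the second ionization energies run Cl < K.

K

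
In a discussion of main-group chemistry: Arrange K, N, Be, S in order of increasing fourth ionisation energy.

IE_4 is the cost of taking one more electron from the +3 cation: K³⁺ is already 2 electrons into the core; N³⁺ still has 2 valence electrons; Be³⁺ is already 1 electron into the core; S³⁺ still has 3 valence electrons.
Usually core removal costs more than valence removal, but here the competition is close: a tightly held n=2 valence electron can cost more to remove than an n=3 core electron, so the actual values have to decide it.
Valence configurations: N³⁺ [He]2s², S³⁺ [Ne]3s²3p¹.
Tabulated IE_4 (kJ/mol): K 5877, N 7475, Be 21007, S 4556.
Hence IE_4: S < K < N < Be.

S < K < N < Be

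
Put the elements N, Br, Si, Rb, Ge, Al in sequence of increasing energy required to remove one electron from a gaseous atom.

N is in period 2, group 15; Al is in period 3, group 13; Si is in period 3, group 14; Ge is in period 4, group 14; Br is in period 4, group 17; Rb is in period 5, group 1.
Removing the outermost electron gets harder across a period and easier down a group.
Here both period and group differ, so the two effects have to be weighed against each other.
Al > Rb: both effects reinforce here, so Al is clearly the higher of the two.
Ge > Al: the two effects oppose for this pair; the across-period effect wins (762 vs 578 kJ/mol).
Si > Ge: Si sits above Ge in group 14, so the down-group effect alone puts Si higher.
Br > Si: the two effects oppose for this pair; the across-period effect wins (1140 vs 786 kJ/mol).
N > Br: period and group pull opposite ways; the down-group shift dominates (1402 vs 1140 kJ/mol).
Tabulated first ionization energy (kJ/mol): N 1402, Al 578, Si 786, Ge 762, Br 1140, Rb 403.
So from lowest to highest: Rb < Al < Ge < Si < Br < N.

Rb < Al < Ge < Si < Br < N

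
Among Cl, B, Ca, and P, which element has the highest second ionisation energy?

Consider each +1 ion: Cl⁺ still has 6 valence electrons; B⁺ still has 2 valence electrons; Ca⁺ still has 1 valence electron; P⁺ still has 4 valence electrons.
All are still removing valence electrons, so compare the +1 ions as you would atoms: IE_2 generally rises across a period (higher Z_eff) and falls down a group (larger shell), subject to the usual subshell exceptions.
Valence configurations: Cl⁺ [Ne]3s²3p⁴, B⁺ [He]2s², Ca⁺ [Ar]4s¹, P⁺ [Ne]3s²3p².
The numbers (kJ/mol): Cl 2298, B 2427, Ca 1145, P 1907.
Overall IE_2 order: Ca < P < Cl < B.

B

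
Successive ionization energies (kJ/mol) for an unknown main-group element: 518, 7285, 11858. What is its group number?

Group 1

Look for the largest jump between consecutive ionization energies: IE2/IE1 ≈ 14.1, far larger than any earlier ratio.
That jump marks the point where a core electron is being removed. So the atom has 1 valence electron.
A main-group element with 1 valence electron is in group 1.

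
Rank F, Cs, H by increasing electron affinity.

Cs < H < F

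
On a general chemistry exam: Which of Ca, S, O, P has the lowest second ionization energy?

Ca

IE_2 is the cost of taking one more electron from the +1 cation: Ca⁺ still has 1 valence electron; S⁺ still has 5 valence electrons; O⁺ still has 5 valence electrons; P⁺ still has 4 valence electrons.
All are still removing valence electrons, so compare the +1 ions as you would atoms: IE_2 generally rises across a period (higher Z_eff) and falls down a group (larger shell), subject to the usual subshell exceptions.
Valence configurations: Ca⁺ [Ar]4s¹, S⁺ [Ne]3s²3p³, O⁺ [He]2s²2p³, P⁺ [Ne]3s²3p².
The numbers (kJ/mol): Ca 1145, S 2252, O 3388, P 1907.
Hence IE_2: Ca < P < S < O.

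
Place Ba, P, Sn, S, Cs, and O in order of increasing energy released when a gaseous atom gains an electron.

O is in period 2, group 16; P is in period 3, group 15; S is in period 3, group 16; Sn is in period 5, group 14; Cs is in period 6, group 1; Ba is in period 6, group 2.
Atoms with high Z_eff and room in the valence shell (especially the halogens) have the most exothermic electron affinities.
These span different periods and groups, so the two trends combine.
Cs > Ba: this pair runs against the simple trend — see the exception note.
P > Cs: relative to Cs, both the across-period and down-group shifts push P's electron affinity up.
Sn > P: this pair runs against the simple trend — see the exception note.
O > Sn: both effects reinforce here, so O is clearly the higher of the two.
S > O: this pair runs against the simple trend — see the exception note.
Note the exception: Cs has a higher electron affinity than Ba, contrary to the simple trend — adding an electron to Ba (ns²) has to open a new, higher-energy np subshell, which is unfavourable.
Note the exception: Sn has a higher electron affinity than P, contrary to the simple trend — adding an electron to P's half-filled np³ subshell costs electron-pairing energy.
Note the exception: S has a higher electron affinity than O, contrary to the simple trend — the compact 2p subshell of O repels the added electron more than S's larger 3p does.
Tabulated electron affinity (kJ/mol): O 141, P 72, S 200, Sn 107, Cs 46, Ba 14.
So from lowest to highest: Ba < Cs < P < Sn < O < S.

Ba, Cs, P, Sn, O, S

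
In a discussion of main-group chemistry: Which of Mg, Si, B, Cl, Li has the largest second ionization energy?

Li

IE_2 is the cost of taking one more electron from the +1 cation: Mg⁺ still has 1 valence electron; Si⁺ still has 3 valence electrons; B⁺ still has 2 valence electrons; Cl⁺ still has 6 valence electrons; Li⁺ is the bare [He] core.
Breaking into a closed-shell core is much more expensive than removing a leftover valence electron — Li has the largest IE_2 here.
Valence configurations: Mg⁺ [Ne]3s¹, Si⁺ [Ne]3s²3p¹, B⁺ [He]2s², Cl⁺ [Ne]3s²3p⁴.
Approximate IE_2 values (kJ/mol): Mg 1451, Si 1577, B 2427, Cl 2298, Li 7298.
So the second ionization energies run Mg < Si < Cl < B < Li.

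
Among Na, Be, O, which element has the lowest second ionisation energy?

The second ionization energy removes an electron from the +1 ion. For each element: Na⁺ is the bare [Ne] core; Be⁺ still has 1 valence electron; O⁺ still has 5 valence electrons.
Breaking into a closed-shell core is much more expensive than removing a leftover valence electron — Na has the largest IE_2 here.
Valence configurations: Be⁺ [He]2s¹, O⁺ [He]2s²2p³.
The numbers (kJ/mol): Na 4562, Be 1757, O 3388.
Overall IE_2 order: Be < O < Na.

Be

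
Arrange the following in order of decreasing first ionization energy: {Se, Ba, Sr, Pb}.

Se is in period 4, group 16; Sr is in period 5, group 2; Ba is in period 6, group 2; Pb is in period 6, group 14.
Removing the outermost electron gets harder across a period and easier down a group.
Neither a single period nor a single group — weigh both effects.
Sr > Ba: they share group 2; the group trend gives Sr the larger value.
Pb > Sr: the two effects oppose for this pair; the across-period effect wins (716 vs 550 kJ/mol).
Se > Pb: relative to Pb, both the across-period and down-group shifts push Se's first ionization energy up.
Approximate values (kJ/mol): Se 941, Sr 550, Ba 503, Pb 716.
So from highest to lowest: Se > Pb > Sr > Ba.

Se > Pb > Sr > Ba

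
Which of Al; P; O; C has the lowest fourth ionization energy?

After 3 electrons have been removed, what remains? Al³⁺ is the bare [Ne] core; P³⁺ still has 2 valence electrons; O³⁺ still has 3 valence electrons; C³⁺ still has 1 valence electron.
Pulling an electron out of a noble-gas core costs far more than removing a remaining valence electron, so Al sits at the high end of IE_4.
Valence configurations: P³⁺ [Ne]3s², O³⁺ [He]2s²2p¹, C³⁺ [He]2s¹.
The numbers (kJ/mol): Al 11577, P 4964, O 7469, C 6223.
Putting it together, IE_4: P < C < O < Al.

P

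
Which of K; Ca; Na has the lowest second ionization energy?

Ca

The second ionization energy removes an electron from the +1 ion. For each element: K⁺ is the bare [Ar] core; Ca⁺ still has 1 valence electron; Na⁺ is the bare [Ne] core.
Core electrons are held far more tightly than valence electrons, so K and Na top the IE_2 order.
Approximate IE_2 values (kJ/mol): K 3052, Ca 1145, Na 4562.
So the second ionization energies run Ca < K < Na.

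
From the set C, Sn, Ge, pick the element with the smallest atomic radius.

C is in period 2, group 14; Ge is in period 4, group 14; Sn is in period 5, group 14.
Across a period the added protons contract the valence shell; down a group each new principal shell makes the atom larger.
All are in group 14, so atomic radius increases down the group.
The smallest atomic radius among these belongs to C.

C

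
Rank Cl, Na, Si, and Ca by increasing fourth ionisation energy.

Si < Cl < Ca < Na

Consider each +3 ion: Cl³⁺ still has 4 valence electrons; Na³⁺ is already 2 electrons into the core; Si³⁺ still has 1 valence electron; Ca³⁺ is already 1 electron into the core.
Core electrons are held far more tightly than valence electrons, so Ca and Na top the IE_4 order.
Valence configurations: Cl³⁺ [Ne]3s²3p², Si³⁺ [Ne]3s¹.
The numbers (kJ/mol): Cl 5159, Na 9543, Si 4356, Ca 6491.
So the fourth ionization energies run Si < Cl < Ca < Na.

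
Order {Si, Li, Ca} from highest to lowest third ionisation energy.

After 2 electrons have been removed, what remains? Si²⁺ still has 2 valence electrons; Li²⁺ is already 1 electron into the core; Ca²⁺ is the bare [Ar] core.
Core electrons are held far more tightly than valence electrons, so Ca and Li top the IE_3 order.
Tabulated IE_3 (kJ/mol): Si 3232, Li 11815, Ca 4912.
So the third ionization energies run Si < Ca < Li.

Li > Ca > Si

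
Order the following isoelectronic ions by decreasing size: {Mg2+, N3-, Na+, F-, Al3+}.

N3- > F- > Na+ > Mg2+ > Al3+

All of these have 10 electrons, so size is governed by nuclear charge alone: the more protons, the stronger the pull on the same electron cloud, and the smaller the ion.
Nuclear charges: Al3+ (Z=13), Mg2+ (Z=12), Na+ (Z=11), F- (Z=9), N3- (Z=7).
Largest to smallest: N3- > F- > Na+ > Mg2+ > Al3+.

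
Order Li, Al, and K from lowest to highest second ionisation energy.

IE_2 is the cost of taking one more electron from the +1 cation: Li⁺ is the bare [He] core; Al⁺ still has 2 valence electrons; K⁺ is the bare [Ar] core.
Breaking into a closed-shell core is much more expensive than removing a leftover valence electron — K and Li have the largest IE_2 here.
The numbers (kJ/mol): Li 7298, Al 1817, K 3052.
Overall IE_2 order: Al < K < Li.

Al < K < Li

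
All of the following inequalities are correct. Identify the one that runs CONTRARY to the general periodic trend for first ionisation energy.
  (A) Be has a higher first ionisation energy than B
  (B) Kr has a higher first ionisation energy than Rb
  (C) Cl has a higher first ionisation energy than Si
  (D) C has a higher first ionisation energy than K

(A)

The general trend: first ionisation energy increases across a period and decreases down a group.
(A) Be (period 2, group 2) vs B (period 2, group 13): the stated order contradicts the simple trend.
(B) Kr (period 4, group 18) vs Rb (period 5, group 1): the stated order agrees with the simple trend.
(C) Cl (period 3, group 17) vs Si (period 3, group 14): the stated order agrees with the simple trend.
(D) C (period 2, group 14) vs K (period 4, group 1): the stated order agrees with the simple trend.
The exception is (A): removing B's lone 2p electron is easier than breaking Be's filled 2s².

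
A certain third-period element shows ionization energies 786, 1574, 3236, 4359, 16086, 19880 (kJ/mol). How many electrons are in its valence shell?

Look for the largest jump between consecutive ionization energies: IE5/IE4 ≈ 3.7, far larger than any earlier ratio.
That jump marks the point where a core electron is being removed. So the atom has 4 valence electrons.

4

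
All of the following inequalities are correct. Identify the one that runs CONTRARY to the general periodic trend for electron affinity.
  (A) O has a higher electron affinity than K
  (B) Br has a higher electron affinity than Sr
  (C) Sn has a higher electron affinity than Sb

The general trend: electron affinity increases across a period and decreases down a group.
(A) O (period 2, group 16) vs K (period 4, group 1): the stated order agrees with the simple trend.
(B) Br (period 4, group 17) vs Sr (period 5, group 2): the stated order agrees with the simple trend.
(C) Sn (period 5, group 14) vs Sb (period 5, group 15): the stated order contradicts the simple trend.
The exception is (C): adding an electron to Sb's half-filled 5p³ is unfavourable, so Sn has the more exothermic EA.

(C)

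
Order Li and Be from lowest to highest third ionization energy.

The third ionization energy removes an electron from the +2 ion. For each element: Li²⁺ is already 1 electron into the core; Be²⁺ is the bare [He] core.
All of these are removing an electron from a noble-gas core or deeper; the smaller core (lower principal quantum number) is held far more tightly, and within a period the higher nuclear charge binds the same core more tightly.
Tabulated IE_3 (kJ/mol): Li 11815, Be 14849.
Overall IE_3 order: Li < Be.

Li < Be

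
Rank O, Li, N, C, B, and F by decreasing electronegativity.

Li is in period 2, group 1; B is in period 2, group 13; C is in period 2, group 14; N is in period 2, group 15; O is in period 2, group 16; F is in period 2, group 17.
Electronegativity increases across a period and decreases down a group, tracking effective nuclear charge and atomic size.
All lie in period 2, so electronegativity increases left to right.
So from highest to lowest: F > O > N > C > B > Li.

F > O > N > C > B > Li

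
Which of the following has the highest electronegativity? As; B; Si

B is in period 2, group 13; Si is in period 3, group 14; As is in period 4, group 15.
Smaller atoms with higher effective nuclear charge are more electronegative.
These sit on a diagonal, where the across-period and down-group effects partly cancel.
B > Si: period and group pull opposite ways; the down-group shift dominates (2.04 vs 1.90).
As > B: the two effects oppose for this pair; the across-period effect wins (2.18 vs 2.04).
Approximate values (Pauling): B 2.04, Si 1.90, As 2.18.
The highest electronegativity among these belongs to As.

As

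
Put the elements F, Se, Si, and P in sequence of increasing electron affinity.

P < Si < Se < F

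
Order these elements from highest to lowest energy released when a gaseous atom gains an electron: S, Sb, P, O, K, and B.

Atoms with high Z_eff and room in the valence shell (especially the halogens) have the most exothermic electron affinities.
Neither a single period nor a single group — weigh both effects.
K > B: this pair runs against the simple trend — see the exception note.
P > K: both effects reinforce here, so P is clearly the higher of the two.
Sb > P: this pair runs against the simple trend — see the exception note.
O > Sb: both effects reinforce here, so O is clearly the higher of the two.
S > O: this pair runs against the simple trend — see the exception note.
Note the exception: K has a higher electron affinity than B, contrary to the simple trend — B's ns²np¹ configuration gives only a small electron affinity — the sparsely filled np subshell binds an added electron weakly.
Note the exception: Sb has a higher electron affinity than P, contrary to the simple trend — both are half-filled np³, but the pairing/repulsion penalty for the added electron shrinks as the p orbitals become larger and more diffuse down the group, and for Sb that outweighs the weaker nuclear attraction.
Note the exception: S has a higher electron affinity than O, contrary to the simple trend — the compact 2p subshell of O repels the added electron more than S's larger 3p does.
Approximate values (kJ/mol): B 27, O 141, P 72, S 200, K 48, Sb 103.
So from highest to lowest: S > O > Sb > P > K > B.

S > O > Sb > P > K > B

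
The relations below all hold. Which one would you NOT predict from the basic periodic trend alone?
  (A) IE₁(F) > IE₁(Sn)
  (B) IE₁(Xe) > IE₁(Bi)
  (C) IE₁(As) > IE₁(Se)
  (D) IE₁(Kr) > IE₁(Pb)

The general trend: first ionisation energy increases across a period and decreases down a group.
(A) F (period 2, group 17) vs Sn (period 5, group 14): the stated order agrees with the simple trend.
(B) Xe (period 5, group 18) vs Bi (period 6, group 15): the stated order agrees with the simple trend.
(C) As (period 4, group 15) vs Se (period 4, group 16): the stated order contradicts the simple trend.
(D) Kr (period 4, group 18) vs Pb (period 6, group 14): the stated order agrees with the simple trend.
The exception is (C): Se (4p⁴) ionizes more easily than half-filled As (4p³).

(C)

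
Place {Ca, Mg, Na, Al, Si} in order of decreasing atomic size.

Na is in period 3, group 1; Mg is in period 3, group 2; Al is in period 3, group 13; Si is in period 3, group 14; Ca is in period 4, group 2.
Across a period the added protons contract the valence shell; down a group each new principal shell makes the atom larger.
Neither a single period nor a single group — weigh both effects.
Al > Si: Al lies to the left of Si in period 3, so the across-period effect alone puts Al larger.
Mg > Al: both are in period 3; the period trend gives Mg the larger value.
Na > Mg: Na lies to the left of Mg in period 3, so the across-period effect alone puts Na larger.
Ca > Na: the two effects oppose for this pair; the down-group effect wins (171 vs 155 pm).
Approximate values (pm): Na 155, Mg 139, Al 126, Si 116, Ca 171.
So from largest to smallest: Ca > Na > Mg > Al > Si.

Ca > Na > Mg > Al > Si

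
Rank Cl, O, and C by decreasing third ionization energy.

O > C > Cl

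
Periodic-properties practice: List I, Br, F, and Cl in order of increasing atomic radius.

F, Cl, Br, I

F is in period 2, group 17; Cl is in period 3, group 17; Br is in period 4, group 17; I is in period 5, group 17.
Across a period the added protons contract the valence shell; down a group each new principal shell makes the atom larger.
All are in group 17, so atomic radius increases down the group.
So from smallest to largest: F < Cl < Br < I.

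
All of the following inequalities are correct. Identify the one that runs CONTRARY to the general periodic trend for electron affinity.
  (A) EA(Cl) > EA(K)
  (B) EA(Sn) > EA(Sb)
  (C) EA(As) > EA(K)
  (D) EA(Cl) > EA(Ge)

(B)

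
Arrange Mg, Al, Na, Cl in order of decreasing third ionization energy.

Mg > Na > Cl > Al

Consider each +2 ion: Mg²⁺ is the bare [Ne] core; Al²⁺ still has 1 valence electron; Na²⁺ is already 1 electron into the core; Cl²⁺ still has 5 valence electrons.
Breaking into a closed-shell core is much more expensive than removing a leftover valence electron — Na and Mg have the largest IE_3 here.
Valence configurations: Al²⁺ [Ne]3s¹, Cl²⁺ [Ne]3s²3p³.
Approximate IE_3 values (kJ/mol): Mg 7733, Al 2745, Na 6910, Cl 3822.
So the third ionization energies run Al < Cl < Na < Mg.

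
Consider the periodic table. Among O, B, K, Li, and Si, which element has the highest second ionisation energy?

Li

The second ionization energy removes an electron from the +1 ion. For each element: O⁺ still has 5 valence electrons; B⁺ still has 2 valence electrons; K⁺ is the bare [Ar] core; Li⁺ is the bare [He] core; Si⁺ still has 3 valence electrons.
Usually core removal costs more than valence removal, but here the competition is close: a tightly held n=2 valence electron can cost more to remove than an n=3 core electron, so the actual values have to decide it.
Valence configurations: O⁺ [He]2s²2p³, B⁺ [He]2s², Si⁺ [Ne]3s²3p¹.
Approximate IE_2 values (kJ/mol): O 3388, B 2427, K 3052, Li 7298, Si 1577.
Overall IE_2 order: Si < B < K < O < Li.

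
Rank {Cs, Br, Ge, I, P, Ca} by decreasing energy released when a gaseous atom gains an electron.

Br > I > Ge > P > Cs > Ca

P is in period 3, group 15; Ca is in period 4, group 2; Ge is in period 4, group 14; Br is in period 4, group 17; I is in period 5, group 17; Cs is in period 6, group 1.
Adding an electron releases more energy for atoms nearer the top right (short of the noble gases).
These span different periods and groups, so the two trends combine.
Cs > Ca: this pair runs against the simple trend — see the exception note.
P > Cs: relative to Cs, both the across-period and down-group shifts push P's electron affinity up.
Ge > P: this pair runs against the simple trend — see the exception note.
I > Ge: period and group pull opposite ways; the across-period shift dominates (295 vs 119 kJ/mol).
Br > I: they share group 17; the group trend gives Br the larger value.
Note the exception: Cs has a higher electron affinity than Ca, contrary to the simple trend — adding an electron to Ca (ns²) has to open a new, higher-energy np subshell, which is unfavourable.
Note the exception: Ge has a higher electron affinity than P, contrary to the simple trend — adding an electron to P's half-filled np³ subshell costs electron-pairing energy.
Approximate values (kJ/mol): P 72, Ca 2, Ge 119, Br 325, I 295, Cs 46.
So from highest to lowest: Br > I > Ge > P > Cs > Ca.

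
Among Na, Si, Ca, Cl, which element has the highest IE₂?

Na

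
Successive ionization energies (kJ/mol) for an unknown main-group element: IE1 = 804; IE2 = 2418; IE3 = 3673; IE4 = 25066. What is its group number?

Look for the largest jump between consecutive ionization energies: IE4/IE3 ≈ 6.8, far larger than any earlier ratio.
That jump marks the point where a core electron is being removed. So the atom has 3 valence electrons.
A main-group element with 3 valence electrons is in group 13.

Group 13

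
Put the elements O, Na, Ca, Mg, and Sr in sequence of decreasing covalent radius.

Sr, Ca, Na, Mg, O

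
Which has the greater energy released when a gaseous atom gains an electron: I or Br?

Br is in period 4, group 17; I is in period 5, group 17.
Adding an electron releases more energy for atoms nearer the top right (short of the noble gases).
All are in group 17, so electron affinity increases up the group.
So Br has the greater energy released when a gaseous atom gains an electron (Br > I).

Br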